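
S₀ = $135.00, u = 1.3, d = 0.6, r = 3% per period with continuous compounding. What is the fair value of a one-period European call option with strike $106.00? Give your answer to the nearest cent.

$41.47

Risk-neutral probability p = (e^0.03 − 0.6)/(1.3 − 0.6) = 0.4305/0.7000 = 0.6149
Terminal stock prices: S_u = 175.5, S_d = 81
Terminal payoffs (S − K): max(69.5, 0) = 69.5, max(-25, 0) = 0
Node 0 (S = 135): V_0 = e^(−0.03)·[0.6149·69.5000 + 0.3851·0.0000] = 41.4749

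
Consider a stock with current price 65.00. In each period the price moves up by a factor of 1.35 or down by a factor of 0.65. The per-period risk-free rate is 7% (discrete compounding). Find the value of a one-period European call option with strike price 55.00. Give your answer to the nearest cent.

Risk-neutral probability p = (1 + 0.07 − 0.65)/(1.35 − 0.65) = 0.4200/0.7000 = 0.6000
Terminal stock prices: S_u = 87.75, S_d = 42.25
Terminal payoffs (S − K): max(32.75, 0) = 32.75, max(-12.75, 0) = 0
Node 0 (S = 65): V_0 = 1/1.07·[0.6000·32.7500 + 0.4000·0.0000] = 18.3645

18.36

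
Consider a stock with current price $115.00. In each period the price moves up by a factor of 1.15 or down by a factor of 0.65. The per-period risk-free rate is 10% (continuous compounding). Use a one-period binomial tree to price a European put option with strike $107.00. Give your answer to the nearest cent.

Risk-neutral probability p = (e^0.1 − 0.65)/(1.15 − 0.65) = 0.4552/0.5000 = 0.9103
Terminal stock prices: S_u = 132.2, S_d = 74.75
Terminal payoffs (K − S): max(-25.25, 0) = 0, max(32.25, 0) = 32.25
Node 0 (S = 115): V_0 = e^(−0.1)·[0.9103·0.0000 + 0.0897·32.2500] = 2.6163

$2.62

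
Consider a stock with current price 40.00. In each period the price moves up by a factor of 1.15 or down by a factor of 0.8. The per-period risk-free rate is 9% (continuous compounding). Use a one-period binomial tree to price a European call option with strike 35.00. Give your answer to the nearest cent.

Risk-neutral probability p = (e^0.09 − 0.8)/(1.15 − 0.8) = 0.2942/0.3500 = 0.8405
Terminal stock prices: S_u = 46, S_d = 32
Terminal payoffs (S − K): max(11, 0) = 11, max(-3, 0) = 0
Node 0 (S = 40): V_0 = e^(−0.09)·[0.8405·11.0000 + 0.1595·0.0000] = 8.4497

8.45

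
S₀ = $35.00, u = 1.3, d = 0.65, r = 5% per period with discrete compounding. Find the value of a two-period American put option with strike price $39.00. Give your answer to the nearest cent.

$7.98

Risk-neutral probability p = (1 + 0.05 − 0.65)/(1.3 − 0.65) = 0.4000/0.6500 = 0.6154
Terminal stock prices: S_uu = 59.15, S_ud = 29.57, S_dd = 14.79
Terminal payoffs (K − S): max(-20.15, 0) = 0, max(9.425, 0) = 9.425, max(24.21, 0) = 24.21
Node u (S = 45.5): continuation = 1/1.05·[0.6154·0.0000 + 0.3846·9.4250] = 3.4524; exercise value = 0.0000 ≤ continuation, so V_u = 3.4524
Node d (S = 22.75): continuation = 1/1.05·[0.6154·9.4250 + 0.3846·24.2125] = 14.3929; exercise value = 16.2500 > continuation, so V_d = 16.2500 (exercise)
Node 0 (S = 35): continuation = 1/1.05·[0.6154·3.4524 + 0.3846·16.2500] = 7.9758; exercise value = 4.0000 ≤ continuation, so V_0 = 7.9758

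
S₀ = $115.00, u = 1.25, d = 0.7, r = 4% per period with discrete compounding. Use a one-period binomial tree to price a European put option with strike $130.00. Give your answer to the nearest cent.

$18.17

Risk-neutral probability p = (1 + 0.04 − 0.7)/(1.25 − 0.7) = 0.3400/0.5500 = 0.6182
Terminal stock prices: S_u = 143.8, S_d = 80.5
Terminal payoffs (K − S): max(-13.75, 0) = 0, max(49.5, 0) = 49.5
Node 0 (S = 115): V_0 = 1/1.04·[0.6182·0.0000 + 0.3818·49.5000] = 18.1731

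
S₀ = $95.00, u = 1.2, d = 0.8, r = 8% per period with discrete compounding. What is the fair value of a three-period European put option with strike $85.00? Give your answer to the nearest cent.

Risk-neutral probability p = (1 + 0.08 − 0.8)/(1.2 − 0.8) = 0.2800/0.4000 = 0.7000
Terminal stock prices: S_uuu = 164.2, S_uud = 109.4, S_udd = 72.96, S_ddd = 48.64
Terminal payoffs (K − S): max(-79.16, 0) = 0, max(-24.44, 0) = 0, max(12.04, 0) = 12.04, max(36.36, 0) = 36.36
Node uu (S = 136.8): V_uu = 1/1.08·[0.7000·0.0000 + 0.3000·0.0000] = 0.0000
Node ud (S = 91.2): V_ud = 1/1.08·[0.7000·0.0000 + 0.3000·12.0400] = 3.3444
Node dd (S = 60.8): V_dd = 1/1.08·[0.7000·12.0400 + 0.3000·36.3600] = 17.9037
Node u (S = 114): V_u = 1/1.08·[0.7000·0.0000 + 0.3000·3.3444] = 0.9290
Node d (S = 76): V_d = 1/1.08·[0.7000·3.3444 + 0.3000·17.9037] = 7.1409
Node 0 (S = 95): V_0 = 1/1.08·[0.7000·0.9290 + 0.3000·7.1409] = 2.5857

$2.59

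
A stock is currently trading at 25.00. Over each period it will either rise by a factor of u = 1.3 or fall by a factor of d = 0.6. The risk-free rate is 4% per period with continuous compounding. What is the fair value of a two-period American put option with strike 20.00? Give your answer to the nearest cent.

1.89

Risk-neutral probability p = (e^0.04 − 0.6)/(1.3 − 0.6) = 0.4408/0.7000 = 0.6297
Terminal stock prices: S_uu = 42.25, S_ud = 19.5, S_dd = 9
Terminal payoffs (K − S): max(-22.25, 0) = 0, max(0.5, 0) = 0.5, max(11, 0) = 11
Node u (S = 32.5): continuation = e^(−0.04)·[0.6297·0.0000 + 0.3703·0.5000] = 0.1779; exercise value = 0.0000 ≤ continuation, so V_u = 0.1779
Node d (S = 15): continuation = e^(−0.04)·[0.6297·0.5000 + 0.3703·11.0000] = 4.2158; exercise value = 5.0000 > continuation, so V_d = 5.0000 (exercise)
Node 0 (S = 25): continuation = e^(−0.04)·[0.6297·0.1779 + 0.3703·5.0000] = 1.8864; exercise value = 0.0000 ≤ continuation, so V_0 = 1.8864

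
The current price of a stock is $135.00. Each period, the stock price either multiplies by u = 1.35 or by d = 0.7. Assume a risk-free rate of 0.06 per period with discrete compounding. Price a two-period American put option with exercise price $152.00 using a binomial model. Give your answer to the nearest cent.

Risk-neutral probability p = (1 + 0.06 − 0.7)/(1.35 − 0.7) = 0.3600/0.6500 = 0.5538
Terminal stock prices: S_uu = 246, S_ud = 127.6, S_dd = 66.15
Terminal payoffs (K − S): max(-94.04, 0) = 0, max(24.43, 0) = 24.43, max(85.85, 0) = 85.85
Node u (S = 182.2): continuation = 1/1.06·[0.5538·0.0000 + 0.4462·24.4250] = 10.2805; exercise value = 0.0000 ≤ continuation, so V_u = 10.2805
Node d (S = 94.5): continuation = 1/1.06·[0.5538·24.4250 + 0.4462·85.8500] = 48.8962; exercise value = 57.5000 > continuation, so V_d = 57.5000 (exercise)
Node 0 (S = 135): continuation = 1/1.06·[0.5538·10.2805 + 0.4462·57.5000] = 29.5733; exercise value = 17.0000 ≤ continuation, so V_0 = 29.5733

$29.57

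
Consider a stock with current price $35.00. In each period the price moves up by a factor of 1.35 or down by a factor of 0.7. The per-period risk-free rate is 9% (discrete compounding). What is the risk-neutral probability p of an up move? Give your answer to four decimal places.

Risk-neutral probability p = (1 + 0.09 − 0.7)/(1.35 − 0.7) = 0.3900/0.6500 = 0.6000

p = 0.6000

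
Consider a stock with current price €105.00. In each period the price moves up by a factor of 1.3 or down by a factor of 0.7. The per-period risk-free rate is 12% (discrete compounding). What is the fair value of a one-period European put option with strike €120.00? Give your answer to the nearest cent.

€12.46

Risk-neutral probability p = (1 + 0.12 − 0.7)/(1.3 − 0.7) = 0.4200/0.6000 = 0.7000
Terminal stock prices: S_u = 136.5, S_d = 73.5
Terminal payoffs (K − S): max(-16.5, 0) = 0, max(46.5, 0) = 46.5
Node 0 (S = 105): V_0 = 1/1.12·[0.7000·0.0000 + 0.3000·46.5000] = 12.4554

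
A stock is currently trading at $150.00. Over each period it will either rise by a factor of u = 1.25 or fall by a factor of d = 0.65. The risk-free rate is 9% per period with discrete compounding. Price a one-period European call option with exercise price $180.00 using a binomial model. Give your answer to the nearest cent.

Risk-neutral probability p = (1 + 0.09 − 0.65)/(1.25 − 0.65) = 0.4400/0.6000 = 0.7333
Terminal stock prices: S_u = 187.5, S_d = 97.5
Terminal payoffs (S − K): max(7.5, 0) = 7.5, max(-82.5, 0) = 0
Node 0 (S = 150): V_0 = 1/1.09·[0.7333·7.5000 + 0.2667·0.0000] = 5.0459

$5.05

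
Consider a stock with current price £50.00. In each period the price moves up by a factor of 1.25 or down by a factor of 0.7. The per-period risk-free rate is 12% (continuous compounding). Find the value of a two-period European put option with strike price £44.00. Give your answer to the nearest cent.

£0.83

Risk-neutral probability p = (e^0.12 − 0.7)/(1.25 − 0.7) = 0.4275/0.5500 = 0.7773
Terminal stock prices: S_uu = 78.12, S_ud = 43.75, S_dd = 24.5
Terminal payoffs (K − S): max(-34.12, 0) = 0, max(0.25, 0) = 0.25, max(19.5, 0) = 19.5
Node u (S = 62.5): V_u = e^(−0.12)·[0.7773·0.0000 + 0.2227·0.2500] = 0.0494
Node d (S = 35): V_d = e^(−0.12)·[0.7773·0.2500 + 0.2227·19.5000] = 4.0245
Node 0 (S = 50): V_0 = e^(−0.12)·[0.7773·0.0494 + 0.2227·4.0245] = 0.8291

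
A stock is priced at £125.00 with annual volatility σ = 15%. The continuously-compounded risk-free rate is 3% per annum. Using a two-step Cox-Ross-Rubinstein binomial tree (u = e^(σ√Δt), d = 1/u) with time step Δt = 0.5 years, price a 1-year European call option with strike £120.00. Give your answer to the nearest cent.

£12.35

CRR parameters: u = e^(σ√Δt) = e^(0.15·√0.5) = 1.1119, d = 1/u = 0.8994
Per-period rate: rΔt = 0.03·0.5 = 0.015, so R = e^0.015 = 1.0151
Risk-neutral probability p = (e^0.015 − 0.8994)/(1.1119 − 0.8994) = 0.1157/0.2125 = 0.5446
Terminal stock prices: S_uu = 154.5, S_ud = 125, S_dd = 101.1
Terminal payoffs (S − K): max(34.54, 0) = 34.54, max(5, 0) = 5, max(-18.89, 0) = 0
Node u (S = 139): V_u = e^(−0.015)·[0.5446·34.5389 + 0.4554·5.0000] = 20.7735
Node d (S = 112.4): V_d = e^(−0.015)·[0.5446·5.0000 + 0.4554·0.0000] = 2.6826
Node 0 (S = 125): V_0 = e^(−0.015)·[0.5446·20.7735 + 0.4554·2.6826] = 12.3486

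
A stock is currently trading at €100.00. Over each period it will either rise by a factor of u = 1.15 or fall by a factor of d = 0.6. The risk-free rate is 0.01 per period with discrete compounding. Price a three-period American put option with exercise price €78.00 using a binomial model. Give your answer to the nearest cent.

€6.25

Risk-neutral probability p = (1 + 0.01 − 0.6)/(1.15 − 0.6) = 0.4100/0.5500 = 0.7455
Terminal stock prices: S_uuu = 152.1, S_uud = 79.35, S_udd = 41.4, S_ddd = 21.6
Terminal payoffs (K − S): max(-74.09, 0) = 0, max(-1.35, 0) = 0, max(36.6, 0) = 36.6, max(56.4, 0) = 56.4
Node uu (S = 132.2): continuation = 1/1.01·[0.7455·0.0000 + 0.2545·0.0000] = 0.0000; exercise value = 0.0000 ≤ continuation, so V_uu = 0.0000
Node ud (S = 69): continuation = 1/1.01·[0.7455·0.0000 + 0.2545·36.6000] = 9.2241; exercise value = 9.0000 ≤ continuation, so V_ud = 9.2241
Node dd (S = 36): continuation = 1/1.01·[0.7455·36.6000 + 0.2545·56.4000] = 41.2277; exercise value = 42.0000 > continuation, so V_dd = 42.0000 (exercise)
Node u (S = 115): continuation = 1/1.01·[0.7455·0.0000 + 0.2545·9.2241] = 2.3247; exercise value = 0.0000 ≤ continuation, so V_u = 2.3247
Node d (S = 60): continuation = 1/1.01·[0.7455·9.2241 + 0.2545·42.0000] = 17.3931; exercise value = 18.0000 > continuation, so V_d = 18.0000 (exercise)
Node 0 (S = 100): continuation = 1/1.01·[0.7455·2.3247 + 0.2545·18.0000] = 6.2523; exercise value = 0.0000 ≤ continuation, so V_0 = 6.2523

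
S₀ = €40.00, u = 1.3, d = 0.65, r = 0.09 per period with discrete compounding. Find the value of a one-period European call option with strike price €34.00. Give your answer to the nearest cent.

€11.18

Risk-neutral probability p = (1 + 0.09 − 0.65)/(1.3 − 0.65) = 0.4400/0.6500 = 0.6769
Terminal stock prices: S_u = 52, S_d = 26
Terminal payoffs (S − K): max(18, 0) = 18, max(-8, 0) = 0
Node 0 (S = 40): V_0 = 1/1.09·[0.6769·18.0000 + 0.3231·0.0000] = 11.1785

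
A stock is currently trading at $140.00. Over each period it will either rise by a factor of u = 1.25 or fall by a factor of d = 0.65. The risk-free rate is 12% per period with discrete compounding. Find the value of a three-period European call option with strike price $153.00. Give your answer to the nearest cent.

$41.20

Risk-neutral probability p = (1 + 0.12 − 0.65)/(1.25 − 0.65) = 0.4700/0.6000 = 0.7833
Terminal stock prices: S_uuu = 273.4, S_uud = 142.2, S_udd = 73.94, S_ddd = 38.45
Terminal payoffs (S − K): max(120.4, 0) = 120.4, max(-10.81, 0) = 0, max(-79.06, 0) = 0, max(-114.6, 0) = 0
Node uu (S = 218.8): V_uu = 1/1.12·[0.7833·120.4375 + 0.2167·0.0000] = 84.2346
Node ud (S = 113.8): V_ud = 1/1.12·[0.7833·0.0000 + 0.2167·0.0000] = 0.0000
Node dd (S = 59.15): V_dd = 1/1.12·[0.7833·0.0000 + 0.2167·0.0000] = 0.0000
Node u (S = 175): V_u = 1/1.12·[0.7833·84.2346 + 0.2167·0.0000] = 58.9141
Node d (S = 91): V_d = 1/1.12·[0.7833·0.0000 + 0.2167·0.0000] = 0.0000
Node 0 (S = 140): V_0 = 1/1.12·[0.7833·58.9141 + 0.2167·0.0000] = 41.2048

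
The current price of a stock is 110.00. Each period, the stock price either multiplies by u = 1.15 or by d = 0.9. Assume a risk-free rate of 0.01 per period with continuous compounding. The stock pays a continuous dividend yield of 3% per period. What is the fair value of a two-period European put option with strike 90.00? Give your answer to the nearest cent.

Per-period risk-free factor R = e^0.01 = 1.0101; dividend-adjusted growth = e^(0.01−0.03) = 0.9802.
Risk-neutral probability p = (0.9802 − 0.9)/(1.15 − 0.9) = 0.0802/0.2500 = 0.3208
Terminal stock prices: S_uu = 145.5, S_ud = 113.8, S_dd = 89.1
Terminal payoffs (K − S): max(-55.47, 0) = 0, max(-23.85, 0) = 0, max(0.9, 0) = 0.9
Node u (S = 126.5): V_u = e^(−0.01)·[0.3208·0.0000 + 0.6792·0.0000] = 0.0000
Node d (S = 99): V_d = e^(−0.01)·[0.3208·0.0000 + 0.6792·0.9000] = 0.6052
Node 0 (S = 110): V_0 = e^(−0.01)·[0.3208·0.0000 + 0.6792·0.6052] = 0.4070

0.41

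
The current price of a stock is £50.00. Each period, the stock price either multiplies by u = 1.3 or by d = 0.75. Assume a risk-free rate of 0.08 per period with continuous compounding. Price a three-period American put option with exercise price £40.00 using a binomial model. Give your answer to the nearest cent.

£2.08

Risk-neutral probability p = (e^0.08 − 0.75)/(1.3 − 0.75) = 0.3333/0.5500 = 0.6060
Terminal stock prices: S_uuu = 109.9, S_uud = 63.38, S_udd = 36.56, S_ddd = 21.09
Terminal payoffs (K − S): max(-69.85, 0) = 0, max(-23.38, 0) = 0, max(3.438, 0) = 3.438, max(18.91, 0) = 18.91
Node uu (S = 84.5): continuation = e^(−0.08)·[0.6060·0.0000 + 0.3940·0.0000] = 0.0000; exercise value = 0.0000 ≤ continuation, so V_uu = 0.0000
Node ud (S = 48.75): continuation = e^(−0.08)·[0.6060·0.0000 + 0.3940·3.4375] = 1.2503; exercise value = 0.0000 ≤ continuation, so V_ud = 1.2503
Node dd (S = 28.12): continuation = e^(−0.08)·[0.6060·3.4375 + 0.3940·18.9062] = 8.7997; exercise value = 11.8750 > continuation, so V_dd = 11.8750 (exercise)
Node u (S = 65): continuation = e^(−0.08)·[0.6060·0.0000 + 0.3940·1.2503] = 0.4548; exercise value = 0.0000 ≤ continuation, so V_u = 0.4548
Node d (S = 37.5): continuation = e^(−0.08)·[0.6060·1.2503 + 0.3940·11.8750] = 5.0187; exercise value = 2.5000 ≤ continuation, so V_d = 5.0187
Node 0 (S = 50): continuation = e^(−0.08)·[0.6060·0.4548 + 0.3940·5.0187] = 2.0798; exercise value = 0.0000 ≤ continuation, so V_0 = 2.0798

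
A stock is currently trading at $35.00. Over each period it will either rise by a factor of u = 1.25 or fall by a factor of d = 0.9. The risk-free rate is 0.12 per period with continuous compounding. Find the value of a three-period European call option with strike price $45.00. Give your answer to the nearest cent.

$5.78

Risk-neutral probability p = (e^0.12 − 0.9)/(1.25 − 0.9) = 0.2275/0.3500 = 0.6500
Terminal stock prices: S_uuu = 68.36, S_uud = 49.22, S_udd = 35.44, S_ddd = 25.52
Terminal payoffs (S − K): max(23.36, 0) = 23.36, max(4.219, 0) = 4.219, max(-9.562, 0) = 0, max(-19.48, 0) = 0
Node uu (S = 54.69): V_uu = e^(−0.12)·[0.6500·23.3594 + 0.3500·4.2188] = 14.7761
Node ud (S = 39.38): V_ud = e^(−0.12)·[0.6500·4.2188 + 0.3500·0.0000] = 2.4321
Node dd (S = 28.35): V_dd = e^(−0.12)·[0.6500·0.0000 + 0.3500·0.0000] = 0.0000
Node u (S = 43.75): V_u = e^(−0.12)·[0.6500·14.7761 + 0.3500·2.4321] = 9.2733
Node d (S = 31.5): V_d = e^(−0.12)·[0.6500·2.4321 + 0.3500·0.0000] = 1.4021
Node 0 (S = 35): V_0 = e^(−0.12)·[0.6500·9.2733 + 0.3500·1.4021] = 5.7812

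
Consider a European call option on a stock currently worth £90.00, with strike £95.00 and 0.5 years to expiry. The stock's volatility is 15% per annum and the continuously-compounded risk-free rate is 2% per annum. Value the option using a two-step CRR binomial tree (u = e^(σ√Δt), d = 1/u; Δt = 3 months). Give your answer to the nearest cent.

CRR parameters: u = e^(σ√Δt) = e^(0.15·√0.25) = 1.0779, d = 1/u = 0.9277
Per-period rate: rΔt = 0.02·0.25 = 0.005, so R = e^0.005 = 1.0050
Risk-neutral probability p = (e^0.005 − 0.9277)/(1.0779 − 0.9277) = 0.0773/0.1501 = 0.5146
Terminal stock prices: S_uu = 104.6, S_ud = 90, S_dd = 77.46
Terminal payoffs (S − K): max(9.565, 0) = 9.565, max(-5, 0) = 0, max(-17.54, 0) = 0
Node u (S = 97.01): V_u = e^(−0.005)·[0.5146·9.5651 + 0.4854·0.0000] = 4.8981
Node d (S = 83.5): V_d = e^(−0.005)·[0.5146·0.0000 + 0.4854·0.0000] = 0.0000
Node 0 (S = 90): V_0 = e^(−0.005)·[0.5146·4.8981 + 0.4854·0.0000] = 2.5082

£2.51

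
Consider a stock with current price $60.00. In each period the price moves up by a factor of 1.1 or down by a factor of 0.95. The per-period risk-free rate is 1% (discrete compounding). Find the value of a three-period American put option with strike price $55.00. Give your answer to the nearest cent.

Risk-neutral probability p = (1 + 0.01 − 0.95)/(1.1 − 0.95) = 0.0600/0.1500 = 0.4000
Terminal stock prices: S_uuu = 79.86, S_uud = 68.97, S_udd = 59.56, S_ddd = 51.44
Terminal payoffs (K − S): max(-24.86, 0) = 0, max(-13.97, 0) = 0, max(-4.565, 0) = 0, max(3.558, 0) = 3.558
Node uu (S = 72.6): continuation = 1/1.01·[0.4000·0.0000 + 0.6000·0.0000] = 0.0000; exercise value = 0.0000 ≤ continuation, so V_uu = 0.0000
Node ud (S = 62.7): continuation = 1/1.01·[0.4000·0.0000 + 0.6000·0.0000] = 0.0000; exercise value = 0.0000 ≤ continuation, so V_ud = 0.0000
Node dd (S = 54.15): continuation = 1/1.01·[0.4000·0.0000 + 0.6000·3.5575] = 2.1134; exercise value = 0.8500 ≤ continuation, so V_dd = 2.1134
Node u (S = 66): continuation = 1/1.01·[0.4000·0.0000 + 0.6000·0.0000] = 0.0000; exercise value = 0.0000 ≤ continuation, so V_u = 0.0000
Node d (S = 57): continuation = 1/1.01·[0.4000·0.0000 + 0.6000·2.1134] = 1.2555; exercise value = 0.0000 ≤ continuation, so V_d = 1.2555
Node 0 (S = 60): continuation = 1/1.01·[0.4000·0.0000 + 0.6000·1.2555] = 0.7458; exercise value = 0.0000 ≤ continuation, so V_0 = 0.7458

$0.75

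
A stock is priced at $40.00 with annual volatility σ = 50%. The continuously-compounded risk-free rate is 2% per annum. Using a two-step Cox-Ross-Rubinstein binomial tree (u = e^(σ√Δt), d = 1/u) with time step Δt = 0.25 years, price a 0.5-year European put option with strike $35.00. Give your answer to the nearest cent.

$3.24

CRR parameters: u = e^(σ√Δt) = e^(0.5·√0.25) = 1.2840, d = 1/u = 0.7788
Per-period rate: rΔt = 0.02·0.25 = 0.005, so R = e^0.005 = 1.0050
Risk-neutral probability p = (e^0.005 − 0.7788)/(1.2840 − 0.7788) = 0.2262/0.5052 = 0.4477
Terminal stock prices: S_uu = 65.95, S_ud = 40, S_dd = 24.26
Terminal payoffs (K − S): max(-30.95, 0) = 0, max(-5, 0) = 0, max(10.74, 0) = 10.74
Node u (S = 51.36): V_u = e^(−0.005)·[0.4477·0.0000 + 0.5523·0.0000] = 0.0000
Node d (S = 31.15): V_d = e^(−0.005)·[0.4477·0.0000 + 0.5523·10.7388] = 5.9010
Node 0 (S = 40): V_0 = e^(−0.005)·[0.4477·0.0000 + 0.5523·5.9010] = 3.2426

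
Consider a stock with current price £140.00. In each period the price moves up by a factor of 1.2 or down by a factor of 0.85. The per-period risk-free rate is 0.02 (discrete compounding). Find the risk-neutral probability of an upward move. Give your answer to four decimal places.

p = 0.4857

Risk-neutral probability p = (1 + 0.02 − 0.85)/(1.2 − 0.85) = 0.1700/0.3500 = 0.4857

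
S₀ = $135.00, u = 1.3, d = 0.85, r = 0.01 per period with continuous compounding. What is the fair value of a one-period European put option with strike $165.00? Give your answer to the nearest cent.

Risk-neutral probability p = (e^0.01 − 0.85)/(1.3 − 0.85) = 0.1601/0.4500 = 0.3557
Terminal stock prices: S_u = 175.5, S_d = 114.8
Terminal payoffs (K − S): max(-10.5, 0) = 0, max(50.25, 0) = 50.25
Node 0 (S = 135): V_0 = e^(−0.01)·[0.3557·0.0000 + 0.6443·50.2500] = 32.0556

$32.06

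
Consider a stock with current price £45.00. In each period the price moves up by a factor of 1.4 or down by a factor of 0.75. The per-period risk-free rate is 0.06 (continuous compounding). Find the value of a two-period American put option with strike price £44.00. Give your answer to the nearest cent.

Risk-neutral probability p = (e^0.06 − 0.75)/(1.4 − 0.75) = 0.3118/0.6500 = 0.4797
Terminal stock prices: S_uu = 88.2, S_ud = 47.25, S_dd = 25.31
Terminal payoffs (K − S): max(-44.2, 0) = 0, max(-3.25, 0) = 0, max(18.69, 0) = 18.69
Node u (S = 63): continuation = e^(−0.06)·[0.4797·0.0000 + 0.5203·0.0000] = 0.0000; exercise value = 0.0000 ≤ continuation, so V_u = 0.0000
Node d (S = 33.75): continuation = e^(−0.06)·[0.4797·0.0000 + 0.5203·18.6875] = 9.1560; exercise value = 10.2500 > continuation, so V_d = 10.2500 (exercise)
Node 0 (S = 45): continuation = e^(−0.06)·[0.4797·0.0000 + 0.5203·10.2500] = 5.0220; exercise value = 0.0000 ≤ continuation, so V_0 = 5.0220

£5.02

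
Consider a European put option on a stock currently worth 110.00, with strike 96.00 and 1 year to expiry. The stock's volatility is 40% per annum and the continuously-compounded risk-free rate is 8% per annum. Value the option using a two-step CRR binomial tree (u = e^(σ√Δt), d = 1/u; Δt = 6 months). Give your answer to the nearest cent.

CRR parameters: u = e^(σ√Δt) = e^(0.4·√0.5) = 1.3269, d = 1/u = 0.7536
Per-period rate: rΔt = 0.08·0.5 = 0.04, so R = e^0.04 = 1.0408
Risk-neutral probability p = (e^0.04 − 0.7536)/(1.3269 − 0.7536) = 0.2872/0.5733 = 0.5009
Terminal stock prices: S_uu = 193.7, S_ud = 110, S_dd = 62.48
Terminal payoffs (K − S): max(-97.67, 0) = 0, max(-14, 0) = 0, max(33.52, 0) = 33.52
Node u (S = 146): V_u = e^(−0.04)·[0.5009·0.0000 + 0.4991·0.0000] = 0.0000
Node d (S = 82.9): V_d = e^(−0.04)·[0.5009·0.0000 + 0.4991·33.5232] = 16.0738
Node 0 (S = 110): V_0 = e^(−0.04)·[0.5009·0.0000 + 0.4991·16.0738] = 7.7072

7.71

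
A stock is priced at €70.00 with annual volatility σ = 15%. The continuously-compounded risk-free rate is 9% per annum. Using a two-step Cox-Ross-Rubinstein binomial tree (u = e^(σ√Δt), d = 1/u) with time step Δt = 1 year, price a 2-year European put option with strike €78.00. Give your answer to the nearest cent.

€3.43

CRR parameters: u = e^(σ√Δt) = e^(0.15·√1) = 1.1618, d = 1/u = 0.8607
Per-period rate: rΔt = 0.09·1 = 0.09, so R = e^0.09 = 1.0942
Risk-neutral probability p = (e^0.09 − 0.8607)/(1.1618 − 0.8607) = 0.2335/0.3011 = 0.7753
Terminal stock prices: S_uu = 94.49, S_ud = 70, S_dd = 51.86
Terminal payoffs (K − S): max(-16.49, 0) = 0, max(8, 0) = 8, max(26.14, 0) = 26.14
Node u (S = 81.33): V_u = e^(−0.09)·[0.7753·0.0000 + 0.2247·8.0000] = 1.6428
Node d (S = 60.25): V_d = e^(−0.09)·[0.7753·8.0000 + 0.2247·26.1427] = 11.0371
Node 0 (S = 70): V_0 = e^(−0.09)·[0.7753·1.6428 + 0.2247·11.0371] = 3.4305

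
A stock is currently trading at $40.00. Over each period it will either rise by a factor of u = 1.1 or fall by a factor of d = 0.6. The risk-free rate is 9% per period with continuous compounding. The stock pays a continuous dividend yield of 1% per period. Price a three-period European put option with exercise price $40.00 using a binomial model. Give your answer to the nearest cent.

Per-period risk-free factor R = e^0.09 = 1.0942; dividend-adjusted growth = e^(0.09−0.01) = 1.0833.
Risk-neutral probability p = (1.0833 − 0.6)/(1.1 − 0.6) = 0.4833/0.5000 = 0.9666
Terminal stock prices: S_uuu = 53.24, S_uud = 29.04, S_udd = 15.84, S_ddd = 8.64
Terminal payoffs (K − S): max(-13.24, 0) = 0, max(10.96, 0) = 10.96, max(24.16, 0) = 24.16, max(31.36, 0) = 31.36
Node uu (S = 48.4): V_uu = e^(−0.09)·[0.9666·0.0000 + 0.0334·10.9600] = 0.3348
Node ud (S = 26.4): V_ud = e^(−0.09)·[0.9666·10.9600 + 0.0334·24.1600] = 10.4199
Node dd (S = 14.4): V_dd = e^(−0.09)·[0.9666·24.1600 + 0.0334·31.3600] = 22.3005
Node u (S = 44): V_u = e^(−0.09)·[0.9666·0.3348 + 0.0334·10.4199] = 0.6141
Node d (S = 24): V_d = e^(−0.09)·[0.9666·10.4199 + 0.0334·22.3005] = 9.8860
Node 0 (S = 40): V_0 = e^(−0.09)·[0.9666·0.6141 + 0.0334·9.8860] = 0.8445

$0.84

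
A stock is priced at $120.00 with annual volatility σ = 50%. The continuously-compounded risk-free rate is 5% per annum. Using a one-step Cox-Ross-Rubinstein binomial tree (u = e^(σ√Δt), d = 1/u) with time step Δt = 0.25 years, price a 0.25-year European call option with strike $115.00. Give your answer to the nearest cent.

CRR parameters: u = e^(σ√Δt) = e^(0.5·√0.25) = 1.2840, d = 1/u = 0.7788
Per-period rate: rΔt = 0.05·0.25 = 0.0125, so R = e^0.0125 = 1.0126
Risk-neutral probability p = (e^0.0125 − 0.7788)/(1.2840 − 0.7788) = 0.2338/0.5052 = 0.4627
Terminal stock prices: S_u = 154.1, S_d = 93.46
Terminal payoffs (S − K): max(39.08, 0) = 39.08, max(-21.54, 0) = 0
Node 0 (S = 120): V_0 = e^(−0.0125)·[0.4627·39.0831 + 0.5373·0.0000] = 17.8599

$17.86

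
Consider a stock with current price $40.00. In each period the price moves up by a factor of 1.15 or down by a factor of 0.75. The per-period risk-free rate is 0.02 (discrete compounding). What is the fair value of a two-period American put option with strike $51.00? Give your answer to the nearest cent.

Risk-neutral probability p = (1 + 0.02 − 0.75)/(1.15 − 0.75) = 0.2700/0.4000 = 0.6750
Terminal stock prices: S_uu = 52.9, S_ud = 34.5, S_dd = 22.5
Terminal payoffs (K − S): max(-1.9, 0) = 0, max(16.5, 0) = 16.5, max(28.5, 0) = 28.5
Node u (S = 46): continuation = 1/1.02·[0.6750·0.0000 + 0.3250·16.5000] = 5.2574; exercise value = 5.0000 ≤ continuation, so V_u = 5.2574
Node d (S = 30): continuation = 1/1.02·[0.6750·16.5000 + 0.3250·28.5000] = 20.0000; exercise value = 21.0000 > continuation, so V_d = 21.0000 (exercise)
Node 0 (S = 40): continuation = 1/1.02·[0.6750·5.2574 + 0.3250·21.0000] = 10.1703; exercise value = 11.0000 > continuation, so V_0 = 11.0000 (exercise)

$11.00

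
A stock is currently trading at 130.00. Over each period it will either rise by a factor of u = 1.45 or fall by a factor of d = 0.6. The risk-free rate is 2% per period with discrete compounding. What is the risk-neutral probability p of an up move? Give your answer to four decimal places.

p = 0.4941

Risk-neutral probability p = (1 + 0.02 − 0.6)/(1.45 − 0.6) = 0.4200/0.8500 = 0.4941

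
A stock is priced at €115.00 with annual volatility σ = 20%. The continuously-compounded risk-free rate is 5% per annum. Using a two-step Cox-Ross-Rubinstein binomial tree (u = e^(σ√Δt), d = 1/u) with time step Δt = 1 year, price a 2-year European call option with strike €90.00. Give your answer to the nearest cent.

CRR parameters: u = e^(σ√Δt) = e^(0.2·√1) = 1.2214, d = 1/u = 0.8187
Per-period rate: rΔt = 0.05·1 = 0.05, so R = e^0.05 = 1.0513
Risk-neutral probability p = (e^0.05 − 0.8187)/(1.2214 − 0.8187) = 0.2325/0.4027 = 0.5775
Terminal stock prices: S_uu = 171.6, S_ud = 115, S_dd = 77.09
Terminal payoffs (S − K): max(81.56, 0) = 81.56, max(25, 0) = 25, max(-12.91, 0) = 0
Node u (S = 140.5): V_u = e^(−0.05)·[0.5775·81.5598 + 0.4225·25.0000] = 54.8507
Node d (S = 94.15): V_d = e^(−0.05)·[0.5775·25.0000 + 0.4225·0.0000] = 13.7332
Node 0 (S = 115): V_0 = e^(−0.05)·[0.5775·54.8507 + 0.4225·13.7332] = 35.6504

€35.65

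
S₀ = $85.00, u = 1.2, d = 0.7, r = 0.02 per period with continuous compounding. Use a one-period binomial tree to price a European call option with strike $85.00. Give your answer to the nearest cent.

Risk-neutral probability p = (e^0.02 − 0.7)/(1.2 − 0.7) = 0.3202/0.5000 = 0.6404
Terminal stock prices: S_u = 102, S_d = 59.5
Terminal payoffs (S − K): max(17, 0) = 17, max(-25.5, 0) = 0
Node 0 (S = 85): V_0 = e^(−0.02)·[0.6404·17.0000 + 0.3596·0.0000] = 10.6713

$10.67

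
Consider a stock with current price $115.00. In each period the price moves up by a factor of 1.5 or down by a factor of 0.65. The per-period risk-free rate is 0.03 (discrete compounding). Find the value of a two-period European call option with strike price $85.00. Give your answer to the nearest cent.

$45.37

Risk-neutral probability p = (1 + 0.03 − 0.65)/(1.5 − 0.65) = 0.3800/0.8500 = 0.4471
Terminal stock prices: S_uu = 258.8, S_ud = 112.1, S_dd = 48.59
Terminal payoffs (S − K): max(173.8, 0) = 173.8, max(27.12, 0) = 27.12, max(-36.41, 0) = 0
Node u (S = 172.5): V_u = 1/1.03·[0.4471·173.7500 + 0.5529·27.1250] = 89.9757
Node d (S = 74.75): V_d = 1/1.03·[0.4471·27.1250 + 0.5529·0.0000] = 11.7733
Node 0 (S = 115): V_0 = 1/1.03·[0.4471·89.9757 + 0.5529·11.7733] = 45.3732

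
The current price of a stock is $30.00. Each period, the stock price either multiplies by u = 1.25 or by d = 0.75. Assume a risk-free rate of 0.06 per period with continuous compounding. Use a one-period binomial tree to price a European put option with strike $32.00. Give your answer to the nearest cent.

Risk-neutral probability p = (e^0.06 − 0.75)/(1.25 − 0.75) = 0.3118/0.5000 = 0.6237
Terminal stock prices: S_u = 37.5, S_d = 22.5
Terminal payoffs (K − S): max(-5.5, 0) = 0, max(9.5, 0) = 9.5
Node 0 (S = 30): V_0 = e^(−0.06)·[0.6237·0.0000 + 0.3763·9.5000] = 3.3669

$3.37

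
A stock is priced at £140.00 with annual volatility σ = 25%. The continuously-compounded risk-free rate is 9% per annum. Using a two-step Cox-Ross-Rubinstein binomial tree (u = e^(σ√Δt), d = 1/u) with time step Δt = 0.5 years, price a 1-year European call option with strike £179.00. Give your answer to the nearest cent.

CRR parameters: u = e^(σ√Δt) = e^(0.25·√0.5) = 1.1934, d = 1/u = 0.8380
Per-period rate: rΔt = 0.09·0.5 = 0.045, so R = e^0.045 = 1.0460
Risk-neutral probability p = (e^0.045 − 0.8380)/(1.1934 − 0.8380) = 0.2081/0.3554 = 0.5854
Terminal stock prices: S_uu = 199.4, S_ud = 140, S_dd = 98.31
Terminal payoffs (S − K): max(20.38, 0) = 20.38, max(-39, 0) = 0, max(-80.69, 0) = 0
Node u (S = 167.1): V_u = e^(−0.045)·[0.5854·20.3767 + 0.4146·0.0000] = 11.4042
Node d (S = 117.3): V_d = e^(−0.045)·[0.5854·0.0000 + 0.4146·0.0000] = 0.0000
Node 0 (S = 140): V_0 = e^(−0.045)·[0.5854·11.4042 + 0.4146·0.0000] = 6.3826

£6.38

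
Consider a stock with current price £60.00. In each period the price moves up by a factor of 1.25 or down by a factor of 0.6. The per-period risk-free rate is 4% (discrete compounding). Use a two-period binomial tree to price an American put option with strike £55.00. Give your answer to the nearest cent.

£7.92

Risk-neutral probability p = (1 + 0.04 − 0.6)/(1.25 − 0.6) = 0.4400/0.6500 = 0.6769
Terminal stock prices: S_uu = 93.75, S_ud = 45, S_dd = 21.6
Terminal payoffs (K − S): max(-38.75, 0) = 0, max(10, 0) = 10, max(33.4, 0) = 33.4
Node u (S = 75): continuation = 1/1.04·[0.6769·0.0000 + 0.3231·10.0000] = 3.1065; exercise value = 0.0000 ≤ continuation, so V_u = 3.1065
Node d (S = 36): continuation = 1/1.04·[0.6769·10.0000 + 0.3231·33.4000] = 16.8846; exercise value = 19.0000 > continuation, so V_d = 19.0000 (exercise)
Node 0 (S = 60): continuation = 1/1.04·[0.6769·3.1065 + 0.3231·19.0000] = 7.9244; exercise value = 0.0000 ≤ continuation, so V_0 = 7.9244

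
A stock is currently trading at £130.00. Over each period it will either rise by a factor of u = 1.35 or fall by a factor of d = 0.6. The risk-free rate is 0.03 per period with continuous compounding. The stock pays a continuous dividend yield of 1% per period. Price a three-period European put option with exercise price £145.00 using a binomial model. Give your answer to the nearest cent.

£34.47

Per-period risk-free factor R = e^0.03 = 1.0305; dividend-adjusted growth = e^(0.03−0.01) = 1.0202.
Risk-neutral probability p = (1.0202 − 0.6)/(1.35 − 0.6) = 0.4202/0.7500 = 0.5603
Terminal stock prices: S_uuu = 319.8, S_uud = 142.2, S_udd = 63.18, S_ddd = 28.08
Terminal payoffs (K − S): max(-174.8, 0) = 0, max(2.845, 0) = 2.845, max(81.82, 0) = 81.82, max(116.9, 0) = 116.9
Node uu (S = 236.9): V_uu = e^(−0.03)·[0.5603·0.0000 + 0.4397·2.8450] = 1.2141
Node ud (S = 105.3): V_ud = e^(−0.03)·[0.5603·2.8450 + 0.4397·81.8200] = 36.4624
Node dd (S = 46.8): V_dd = e^(−0.03)·[0.5603·81.8200 + 0.4397·116.9200] = 94.3803
Node u (S = 175.5): V_u = e^(−0.03)·[0.5603·1.2141 + 0.4397·36.4624] = 16.2199
Node d (S = 78): V_d = e^(−0.03)·[0.5603·36.4624 + 0.4397·94.3803] = 60.1004
Node 0 (S = 130): V_0 = e^(−0.03)·[0.5603·16.2199 + 0.4397·60.1004] = 34.4659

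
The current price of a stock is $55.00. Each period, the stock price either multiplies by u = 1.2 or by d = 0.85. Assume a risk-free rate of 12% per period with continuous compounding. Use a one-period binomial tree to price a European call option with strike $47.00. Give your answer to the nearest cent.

Risk-neutral probability p = (e^0.12 − 0.85)/(1.2 − 0.85) = 0.2775/0.3500 = 0.7928
Terminal stock prices: S_u = 66, S_d = 46.75
Terminal payoffs (S − K): max(19, 0) = 19, max(-0.25, 0) = 0
Node 0 (S = 55): V_0 = e^(−0.12)·[0.7928·19.0000 + 0.2072·0.0000] = 13.3607

$13.36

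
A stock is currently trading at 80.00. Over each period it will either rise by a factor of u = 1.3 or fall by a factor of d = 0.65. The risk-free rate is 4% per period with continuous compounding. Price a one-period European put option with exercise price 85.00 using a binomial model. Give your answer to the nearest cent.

12.64

Risk-neutral probability p = (e^0.04 − 0.65)/(1.3 − 0.65) = 0.3908/0.6500 = 0.6012
Terminal stock prices: S_u = 104, S_d = 52
Terminal payoffs (K − S): max(-19, 0) = 0, max(33, 0) = 33
Node 0 (S = 80): V_0 = e^(−0.04)·[0.6012·0.0000 + 0.3988·33.0000] = 12.6429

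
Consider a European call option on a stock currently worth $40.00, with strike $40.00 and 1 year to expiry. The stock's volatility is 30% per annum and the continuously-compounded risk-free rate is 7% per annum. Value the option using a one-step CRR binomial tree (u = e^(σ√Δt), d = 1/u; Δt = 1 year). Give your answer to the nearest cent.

CRR parameters: u = e^(σ√Δt) = e^(0.3·√1) = 1.3499, d = 1/u = 0.7408
Per-period rate: rΔt = 0.07·1 = 0.07, so R = e^0.07 = 1.0725
Risk-neutral probability p = (e^0.07 − 0.7408)/(1.3499 − 0.7408) = 0.3317/0.6090 = 0.5446
Terminal stock prices: S_u = 53.99, S_d = 29.63
Terminal payoffs (S − K): max(13.99, 0) = 13.99, max(-10.37, 0) = 0
Node 0 (S = 40): V_0 = e^(−0.07)·[0.5446·13.9944 + 0.4554·0.0000] = 7.1062

$7.11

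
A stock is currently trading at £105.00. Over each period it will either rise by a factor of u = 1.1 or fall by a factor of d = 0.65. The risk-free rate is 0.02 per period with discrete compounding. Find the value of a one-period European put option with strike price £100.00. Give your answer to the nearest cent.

£5.53

Risk-neutral probability p = (1 + 0.02 − 0.65)/(1.1 − 0.65) = 0.3700/0.4500 = 0.8222
Terminal stock prices: S_u = 115.5, S_d = 68.25
Terminal payoffs (K − S): max(-15.5, 0) = 0, max(31.75, 0) = 31.75
Node 0 (S = 105): V_0 = 1/1.02·[0.8222·0.0000 + 0.1778·31.7500] = 5.5338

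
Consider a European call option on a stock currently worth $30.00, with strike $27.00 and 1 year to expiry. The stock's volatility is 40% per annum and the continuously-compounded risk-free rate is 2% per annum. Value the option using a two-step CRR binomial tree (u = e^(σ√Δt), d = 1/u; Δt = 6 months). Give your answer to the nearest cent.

CRR parameters: u = e^(σ√Δt) = e^(0.4·√0.5) = 1.3269, d = 1/u = 0.7536
Per-period rate: rΔt = 0.02·0.5 = 0.01, so R = e^0.01 = 1.0101
Risk-neutral probability p = (e^0.01 − 0.7536)/(1.3269 − 0.7536) = 0.2564/0.5733 = 0.4473
Terminal stock prices: S_uu = 52.82, S_ud = 30, S_dd = 17.04
Terminal payoffs (S − K): max(25.82, 0) = 25.82, max(3, 0) = 3, max(-9.961, 0) = 0
Node u (S = 39.81): V_u = e^(−0.01)·[0.4473·25.8196 + 0.5527·3.0000] = 13.0755
Node d (S = 22.61): V_d = e^(−0.01)·[0.4473·3.0000 + 0.5527·0.0000] = 1.3285
Node 0 (S = 30): V_0 = e^(−0.01)·[0.4473·13.0755 + 0.5527·1.3285] = 6.5173

$6.52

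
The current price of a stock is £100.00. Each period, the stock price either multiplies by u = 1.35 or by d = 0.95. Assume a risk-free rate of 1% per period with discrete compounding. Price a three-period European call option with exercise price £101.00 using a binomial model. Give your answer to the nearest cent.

Risk-neutral probability p = (1 + 0.01 − 0.95)/(1.35 − 0.95) = 0.0600/0.4000 = 0.1500
Terminal stock prices: S_uuu = 246, S_uud = 173.1, S_udd = 121.8, S_ddd = 85.74
Terminal payoffs (S − K): max(145, 0) = 145, max(72.14, 0) = 72.14, max(20.84, 0) = 20.84, max(-15.26, 0) = 0
Node uu (S = 182.3): V_uu = 1/1.01·[0.1500·145.0375 + 0.8500·72.1375] = 82.2500
Node ud (S = 128.2): V_ud = 1/1.01·[0.1500·72.1375 + 0.8500·20.8375] = 28.2500
Node dd (S = 90.25): V_dd = 1/1.01·[0.1500·20.8375 + 0.8500·0.0000] = 3.0947
Node u (S = 135): V_u = 1/1.01·[0.1500·82.2500 + 0.8500·28.2500] = 35.9901
Node d (S = 95): V_d = 1/1.01·[0.1500·28.2500 + 0.8500·3.0947] = 6.8000
Node 0 (S = 100): V_0 = 1/1.01·[0.1500·35.9901 + 0.8500·6.8000] = 11.0678

£11.07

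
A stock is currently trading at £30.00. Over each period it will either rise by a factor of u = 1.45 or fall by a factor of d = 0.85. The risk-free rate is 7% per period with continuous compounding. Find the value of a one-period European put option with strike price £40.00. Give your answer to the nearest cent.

£8.51

Risk-neutral probability p = (e^0.07 − 0.85)/(1.45 − 0.85) = 0.2225/0.6000 = 0.3708
Terminal stock prices: S_u = 43.5, S_d = 25.5
Terminal payoffs (K − S): max(-3.5, 0) = 0, max(14.5, 0) = 14.5
Node 0 (S = 30): V_0 = e^(−0.07)·[0.3708·0.0000 + 0.6292·14.5000] = 8.5060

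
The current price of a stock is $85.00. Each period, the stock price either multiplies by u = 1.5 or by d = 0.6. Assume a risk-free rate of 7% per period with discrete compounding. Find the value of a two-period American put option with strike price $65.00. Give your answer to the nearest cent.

Risk-neutral probability p = (1 + 0.07 − 0.6)/(1.5 − 0.6) = 0.4700/0.9000 = 0.5222
Terminal stock prices: S_uu = 191.2, S_ud = 76.5, S_dd = 30.6
Terminal payoffs (K − S): max(-126.2, 0) = 0, max(-11.5, 0) = 0, max(34.4, 0) = 34.4
Node u (S = 127.5): continuation = 1/1.07·[0.5222·0.0000 + 0.4778·0.0000] = 0.0000; exercise value = 0.0000 ≤ continuation, so V_u = 0.0000
Node d (S = 51): continuation = 1/1.07·[0.5222·0.0000 + 0.4778·34.4000] = 15.3603; exercise value = 14.0000 ≤ continuation, so V_d = 15.3603
Node 0 (S = 85): continuation = 1/1.07·[0.5222·0.0000 + 0.4778·15.3603] = 6.8587; exercise value = 0.0000 ≤ continuation, so V_0 = 6.8587

$6.86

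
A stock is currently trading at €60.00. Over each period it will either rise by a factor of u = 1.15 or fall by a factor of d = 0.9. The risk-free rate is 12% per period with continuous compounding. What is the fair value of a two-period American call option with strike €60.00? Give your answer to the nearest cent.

Risk-neutral probability p = (e^0.12 − 0.9)/(1.15 − 0.9) = 0.2275/0.2500 = 0.9100
Terminal stock prices: S_uu = 79.35, S_ud = 62.1, S_dd = 48.6
Terminal payoffs (S − K): max(19.35, 0) = 19.35, max(2.1, 0) = 2.1, max(-11.4, 0) = 0
Node u (S = 69): continuation = e^(−0.12)·[0.9100·19.3500 + 0.0900·2.1000] = 15.7848; exercise value = 9.0000 ≤ continuation, so V_u = 15.7848
Node d (S = 54): continuation = e^(−0.12)·[0.9100·2.1000 + 0.0900·0.0000] = 1.6949; exercise value = 0.0000 ≤ continuation, so V_d = 1.6949
Node 0 (S = 60): continuation = e^(−0.12)·[0.9100·15.7848 + 0.0900·1.6949] = 12.8750; exercise value = 0.0000 ≤ continuation, so V_0 = 12.8750

€12.87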